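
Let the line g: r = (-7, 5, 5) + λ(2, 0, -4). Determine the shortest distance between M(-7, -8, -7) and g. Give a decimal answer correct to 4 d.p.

Taking (-7, 5, 5) on g with direction v = (2, 0, -4): w = M − (-7, 5, 5) = (0, -13, -12), and w × v = (52, -24, 26).
Distance = |w × v| / |v| = √3956 / √20 ≈ 14.0641.

14.0641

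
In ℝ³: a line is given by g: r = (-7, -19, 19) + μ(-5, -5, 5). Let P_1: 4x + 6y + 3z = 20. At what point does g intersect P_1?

(8, -4, 4)

Substitute r = (-7, -19, 19) + t(-5, -5, 5) into the plane: -85 + (-35)t = 20, so t = -3.
Intersection: (-7, -19, 19) + (-3)·(-5, -5, 5) = (8, -4, 4).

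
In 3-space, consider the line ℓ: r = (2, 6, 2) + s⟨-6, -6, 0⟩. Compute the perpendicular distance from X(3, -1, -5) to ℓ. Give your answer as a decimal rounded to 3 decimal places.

9.000

Taking (2, 6, 2) on ℓ with direction v = (-6, -6, 0): w = X − (2, 6, 2) = (1, -7, -7), and w × v = (-42, 42, -48).
Distance = |w × v| / |v| = √5832 / √72 ≈ 9.000.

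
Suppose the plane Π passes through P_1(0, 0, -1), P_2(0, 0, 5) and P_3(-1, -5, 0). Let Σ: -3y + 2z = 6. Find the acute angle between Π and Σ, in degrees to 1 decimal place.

P_1P_2 = (0, 0, 6), P_1P_3 = (-1, -5, 1); a normal to Π is P_1P_2 × P_1P_3 = (30, -6, 0).
Using P_1: Π has equation 30x - 6y = 0.
cos θ = |n₁·n₂| / (|n₁||n₂|) = |18| / (√936 · √13).
θ = arccos(0.16318) ≈ 80.6°.

80.6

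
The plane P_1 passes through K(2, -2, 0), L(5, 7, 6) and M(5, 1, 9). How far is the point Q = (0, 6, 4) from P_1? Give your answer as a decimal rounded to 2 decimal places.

KL = (3, 9, 6), KM = (3, 3, 9); a normal to P_1 is KL × KM = (63, -9, -18).
Using K: P_1 has equation 63x - 9y - 18z = 144.
n·Q − d = (63)·(0) + (-9)·(6) + (-18)·(4) − 144 = -270; |n| = √4374.
Distance = |-270| / √4374 = 270/√4374 ≈ 4.08.

4.08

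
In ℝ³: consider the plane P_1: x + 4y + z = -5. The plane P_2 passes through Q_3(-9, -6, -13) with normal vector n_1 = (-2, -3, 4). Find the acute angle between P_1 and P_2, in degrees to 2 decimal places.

64.04

P_2: n_1·r = n_1·Q_3 gives -2x - 3y + 4z = -16.
cos θ = |n₁·n₂| / (|n₁||n₂|) = |-10| / (√18 · √29).
θ = arccos(0.43769) ≈ 64.04°.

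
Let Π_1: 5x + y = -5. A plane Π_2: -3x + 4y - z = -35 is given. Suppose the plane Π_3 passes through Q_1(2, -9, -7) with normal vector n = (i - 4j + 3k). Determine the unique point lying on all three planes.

Π_3: n·r = n·Q_1 gives x - 4y + 3z = 17.
Solving the 3×3 linear system 5x + y = -5, -3x + 4y - z = -35, x - 4y + 3z = 17 (e.g. by elimination or Cramer's rule, determinant = 48) gives (1, -10, -8).

(1, -10, -8)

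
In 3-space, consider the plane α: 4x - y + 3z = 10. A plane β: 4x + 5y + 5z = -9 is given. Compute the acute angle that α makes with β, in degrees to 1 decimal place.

cos θ = |n₁·n₂| / (|n₁||n₂|) = |26| / (√26 · √66).
θ = arccos(0.62765) ≈ 51.1°.

51.1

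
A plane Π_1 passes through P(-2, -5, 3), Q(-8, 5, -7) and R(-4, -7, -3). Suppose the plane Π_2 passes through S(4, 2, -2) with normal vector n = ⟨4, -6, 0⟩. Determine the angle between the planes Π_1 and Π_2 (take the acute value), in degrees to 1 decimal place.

69.2

PQ = (-6, 10, -10), PR = (-2, -2, -6); a normal to Π_1 is PQ × PR = (-80, -16, 32).
Using P: Π_1 has equation -80x - 16y + 32z = 336.
Π_2: n·r = n·S gives 4x - 6y = 4.
cos θ = |n₁·n₂| / (|n₁||n₂|) = |-224| / (√7680 · √52).
θ = arccos(0.35446) ≈ 69.2°.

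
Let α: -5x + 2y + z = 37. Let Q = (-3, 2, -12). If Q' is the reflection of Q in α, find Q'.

(-13, 6, -10)

λ = (n·Q − d)/|n|² = (7 − 37)/30 = -1.
Reflection = Q − 2λn = (-3, 2, -12) − (-2)·(-5, 2, 1) = (-13, 6, -10).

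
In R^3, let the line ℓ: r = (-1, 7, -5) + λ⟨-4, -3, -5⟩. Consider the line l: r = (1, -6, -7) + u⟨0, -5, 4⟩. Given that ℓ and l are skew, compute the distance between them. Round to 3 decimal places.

7.156

Common perpendicular direction n = (-4, -3, -5) × (0, -5, 4) = (-37, 16, 20).
With w = (1, -6, -7) − (-1, 7, -5) = (2, -13, -2), w · n = -322.
Distance = |w · n| / |n| = |-322| / √2025 ≈ 7.156.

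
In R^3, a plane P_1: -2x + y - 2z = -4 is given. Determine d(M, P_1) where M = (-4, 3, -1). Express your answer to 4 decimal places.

5.6667

n·M − d = (-2)·(-4) + (1)·(3) + (-2)·(-1) − (-4) = 17; |n| = √9.
Distance = |17| / √9 = 17/√9 ≈ 5.6667.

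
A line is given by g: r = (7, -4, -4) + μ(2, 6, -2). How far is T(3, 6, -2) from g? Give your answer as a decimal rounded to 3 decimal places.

8.224

Taking (7, -4, -4) on g with direction v = (2, 6, -2): w = T − (7, -4, -4) = (-4, 10, 2), and w × v = (-32, -4, -44).
Distance = |w × v| / |v| = √2976 / √44 ≈ 8.224.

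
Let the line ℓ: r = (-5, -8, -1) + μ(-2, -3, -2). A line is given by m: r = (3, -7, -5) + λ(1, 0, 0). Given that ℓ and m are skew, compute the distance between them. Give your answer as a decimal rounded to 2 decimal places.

3.88

Common perpendicular direction n = (-2, -3, -2) × (1, 0, 0) = (0, -2, 3).
With w = (3, -7, -5) − (-5, -8, -1) = (8, 1, -4), w · n = -14.
Distance = |w · n| / |n| = |-14| / √13 ≈ 3.88.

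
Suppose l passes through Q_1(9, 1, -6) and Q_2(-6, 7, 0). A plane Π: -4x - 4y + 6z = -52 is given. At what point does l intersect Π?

(4, 3, -4)

A direction vector for l is Q_2 − Q_1 = (-15, 6, 6).
Substitute r = (9, 1, -6) + t(-15, 6, 6) into the plane: -76 + 72t = -52, so t = 1/3.
Intersection: (9, 1, -6) + (1/3)·(-15, 6, 6) = (4, 3, -4).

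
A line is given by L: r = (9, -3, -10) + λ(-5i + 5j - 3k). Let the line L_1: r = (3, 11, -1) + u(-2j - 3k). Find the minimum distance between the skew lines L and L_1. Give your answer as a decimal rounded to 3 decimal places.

0.217

Common perpendicular direction n = (-5, 5, -3) × (0, -2, -3) = (-21, -15, 10).
With w = (3, 11, -1) − (9, -3, -10) = (-6, 14, 9), w · n = 6.
Distance = |w · n| / |n| = |6| / √766 ≈ 0.217.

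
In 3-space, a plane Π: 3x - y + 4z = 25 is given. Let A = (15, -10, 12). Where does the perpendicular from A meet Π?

(6, -7, 0)

Foot = A − λn with λ = (n·A − d)/|n|² = (103 − 25)/26 = 3.
Foot = (15, -10, 12) − 3·(3, -1, 4) = (6, -7, 0).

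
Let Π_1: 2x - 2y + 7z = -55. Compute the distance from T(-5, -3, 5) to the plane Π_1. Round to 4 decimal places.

11.3910

n·T − d = (2)·(-5) + (-2)·(-3) + (7)·(5) − (-55) = 86; |n| = √57.
Distance = |86| / √57 = 86/√57 ≈ 11.3910.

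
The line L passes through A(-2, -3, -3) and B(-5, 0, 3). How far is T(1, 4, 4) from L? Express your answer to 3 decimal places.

A direction vector for L is B − A = (-3, 3, 6).
Taking (-2, -3, -3) on L with direction v = (-3, 3, 6): w = T − (-2, -3, -3) = (3, 7, 7), and w × v = (21, -39, 30).
Distance = |w × v| / |v| = √2862 / √54 ≈ 7.280.

7.280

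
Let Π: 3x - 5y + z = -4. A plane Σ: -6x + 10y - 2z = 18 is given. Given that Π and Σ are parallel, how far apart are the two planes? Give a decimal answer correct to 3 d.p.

0.845

Rescale Σ by 1/(-2): 3x - 5y + z = -9. Then distance = |-4 − (-9)| / √35 ≈ 0.845.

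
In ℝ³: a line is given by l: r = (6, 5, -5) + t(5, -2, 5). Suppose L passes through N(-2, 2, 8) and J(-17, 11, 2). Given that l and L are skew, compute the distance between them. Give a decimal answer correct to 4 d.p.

A direction vector for L is J − N = (-15, 9, -6).
Common perpendicular direction n = (5, -2, 5) × (-15, 9, -6) = (-33, -45, 15).
With w = (-2, 2, 8) − (6, 5, -5) = (-8, -3, 13), w · n = 594.
Distance = |w · n| / |n| = |594| / √3339 ≈ 10.2796.

10.2796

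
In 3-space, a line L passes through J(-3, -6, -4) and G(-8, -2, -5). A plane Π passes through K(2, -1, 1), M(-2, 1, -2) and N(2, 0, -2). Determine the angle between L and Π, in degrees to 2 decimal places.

A direction vector for L is G − J = (-5, 4, -1).
KM = (-4, 2, -3), KN = (0, 1, -3); a normal to Π is KM × KN = (-3, -12, -4).
Using K: Π has equation -3x - 12y - 4z = 2.
sin θ = |n·v| / (|n||v|) = |-29| / (√169 · √42) = 0.34422.
θ ≈ 20.13°.

20.13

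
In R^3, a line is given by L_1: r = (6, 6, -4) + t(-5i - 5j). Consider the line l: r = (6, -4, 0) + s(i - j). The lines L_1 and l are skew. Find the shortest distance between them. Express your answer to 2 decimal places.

4.00

Common perpendicular direction n = (-5, -5, 0) × (1, -1, 0) = (0, 0, 10).
With w = (6, -4, 0) − (6, 6, -4) = (0, -10, 4), w · n = 40.
Distance = |w · n| / |n| = |40| / √100 ≈ 4.00.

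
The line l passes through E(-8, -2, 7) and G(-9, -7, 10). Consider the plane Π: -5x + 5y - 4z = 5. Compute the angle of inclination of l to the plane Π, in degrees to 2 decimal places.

41.74

A direction vector for l is G − E = (-1, -5, 3).
sin θ = |n·v| / (|n||v|) = |-32| / (√66 · √35) = 0.66580.
θ ≈ 41.74°.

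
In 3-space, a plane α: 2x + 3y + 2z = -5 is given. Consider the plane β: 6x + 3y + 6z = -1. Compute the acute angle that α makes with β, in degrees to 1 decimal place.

cos θ = |n₁·n₂| / (|n₁||n₂|) = |33| / (√17 · √81).
θ = arccos(0.88930) ≈ 27.2°.

27.2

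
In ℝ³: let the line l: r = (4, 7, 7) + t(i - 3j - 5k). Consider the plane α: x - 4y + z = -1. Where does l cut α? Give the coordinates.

Substitute r = (4, 7, 7) + t(1, -3, -5) into the plane: -17 + 8t = -1, so t = 2.
Intersection: (4, 7, 7) + 2·(1, -3, -5) = (6, 1, -3).

(6, 1, -3)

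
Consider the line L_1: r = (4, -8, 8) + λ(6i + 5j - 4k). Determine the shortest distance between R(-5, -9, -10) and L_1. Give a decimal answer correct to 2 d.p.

20.09

Taking (4, -8, 8) on L_1 with direction v = (6, 5, -4): w = R − (4, -8, 8) = (-9, -1, -18), and w × v = (94, -144, -39).
Distance = |w × v| / |v| = √31093 / √77 ≈ 20.09.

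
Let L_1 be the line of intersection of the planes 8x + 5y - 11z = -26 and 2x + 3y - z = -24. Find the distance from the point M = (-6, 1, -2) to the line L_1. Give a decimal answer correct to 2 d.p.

Direction of L_1: (8, 5, -11) × (2, 3, -1) = (28, -14, 14).
A point on L_1: solving the two plane equations with x = -1 gives (-1, -8, -2).
Taking (-1, -8, -2) on L_1 with direction v = (28, -14, 14): w = M − (-1, -8, -2) = (-5, 9, 0), and w × v = (126, 70, -182).
Distance = |w × v| / |v| = √53900 / √1176 ≈ 6.77.

6.77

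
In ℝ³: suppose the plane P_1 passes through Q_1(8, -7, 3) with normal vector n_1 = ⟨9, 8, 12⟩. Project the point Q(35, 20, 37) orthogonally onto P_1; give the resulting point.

P_1: n_1·r = n_1·Q_1 gives 9x + 8y + 12z = 52.
Foot = Q − λn with λ = (n·Q − d)/|n|² = (919 − 52)/289 = 3.
Foot = (35, 20, 37) − 3·(9, 8, 12) = (8, -4, 1).

(8, -4, 1)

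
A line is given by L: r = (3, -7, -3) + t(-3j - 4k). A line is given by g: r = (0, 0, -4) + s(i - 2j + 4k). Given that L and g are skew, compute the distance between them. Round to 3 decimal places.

1.407

Common perpendicular direction n = (0, -3, -4) × (1, -2, 4) = (-20, -4, 3).
With w = (0, 0, -4) − (3, -7, -3) = (-3, 7, -1), w · n = 29.
Distance = |w · n| / |n| = |29| / √425 ≈ 1.407.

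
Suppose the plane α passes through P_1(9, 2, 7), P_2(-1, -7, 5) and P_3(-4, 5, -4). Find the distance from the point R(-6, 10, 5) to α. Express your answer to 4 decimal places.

9.8031

P_1P_2 = (-10, -9, -2), P_1P_3 = (-13, 3, -11); a normal to α is P_1P_2 × P_1P_3 = (105, -84, -147).
Using P_1: α has equation 105x - 84y - 147z = -252.
n·R − d = (105)·(-6) + (-84)·(10) + (-147)·(5) − (-252) = -1953; |n| = √39690.
Distance = |-1953| / √39690 = 1953/√39690 ≈ 9.8031.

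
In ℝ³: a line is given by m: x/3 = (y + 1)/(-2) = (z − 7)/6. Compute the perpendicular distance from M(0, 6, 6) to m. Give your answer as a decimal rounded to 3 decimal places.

6.468

m has direction (3, -2, 6) through (0, -1, 7).
Taking (0, -1, 7) on m with direction v = (3, -2, 6): w = M − (0, -1, 7) = (0, 7, -1), and w × v = (40, -3, -21).
Distance = |w × v| / |v| = √2050 / √49 ≈ 6.468.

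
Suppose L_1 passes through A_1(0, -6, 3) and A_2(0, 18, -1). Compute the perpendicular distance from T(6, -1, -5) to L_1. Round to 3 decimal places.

9.272

A direction vector for L_1 is A_2 − A_1 = (0, 24, -4).
Taking (0, -6, 3) on L_1 with direction v = (0, 24, -4): w = T − (0, -6, 3) = (6, 5, -8), and w × v = (172, 24, 144).
Distance = |w × v| / |v| = √50896 / √592 ≈ 9.272.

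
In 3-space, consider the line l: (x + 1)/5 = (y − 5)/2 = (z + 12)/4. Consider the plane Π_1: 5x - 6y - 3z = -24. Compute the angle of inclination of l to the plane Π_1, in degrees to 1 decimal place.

l has direction (5, 2, 4) through (-1, 5, -12).
sin θ = |n·v| / (|n||v|) = |1| / (√70 · √45) = 0.01782.
θ ≈ 1.0°.

1.0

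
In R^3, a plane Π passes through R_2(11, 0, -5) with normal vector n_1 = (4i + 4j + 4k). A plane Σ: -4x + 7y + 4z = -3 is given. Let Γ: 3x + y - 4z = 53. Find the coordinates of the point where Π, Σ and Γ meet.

Π: n_1·r = n_1·R_2 gives 4x + 4y + 4z = 24.
Solving the 3×3 linear system 4x + 4y + 4z = 24, -4x + 7y + 4z = -3, 3x + y - 4z = 53 (e.g. by elimination or Cramer's rule, determinant = -244) gives (6, 7, -7).

(6, 7, -7)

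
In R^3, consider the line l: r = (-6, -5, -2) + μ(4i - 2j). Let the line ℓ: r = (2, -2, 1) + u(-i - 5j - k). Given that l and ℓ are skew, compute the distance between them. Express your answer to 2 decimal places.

1.69

Common perpendicular direction n = (4, -2, 0) × (-1, -5, -1) = (2, 4, -22).
With w = (2, -2, 1) − (-6, -5, -2) = (8, 3, 3), w · n = -38.
Distance = |w · n| / |n| = |-38| / √504 ≈ 1.69.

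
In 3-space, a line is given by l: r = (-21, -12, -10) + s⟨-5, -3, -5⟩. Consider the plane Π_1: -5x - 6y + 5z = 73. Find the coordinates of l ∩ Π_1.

Substitute r = (-21, -12, -10) + t(-5, -3, -5) into the plane: 127 + 18t = 73, so t = -3.
Intersection: (-21, -12, -10) + (-3)·(-5, -3, -5) = (-6, -3, 5).

(-6, -3, 5)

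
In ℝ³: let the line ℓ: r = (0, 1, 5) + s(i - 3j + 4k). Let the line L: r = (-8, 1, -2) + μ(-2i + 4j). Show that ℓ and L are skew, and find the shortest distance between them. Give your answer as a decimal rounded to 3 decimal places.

7.889

Common perpendicular direction n = (1, -3, 4) × (-2, 4, 0) = (-16, -8, -2).
With w = (-8, 1, -2) − (0, 1, 5) = (-8, 0, -7), w · n = 142.
Since n ≠ 0 the lines are not parallel, and w · n = 142 ≠ 0 so they do not intersect; hence they are skew.
Distance = |w · n| / |n| = |142| / √324 ≈ 7.889.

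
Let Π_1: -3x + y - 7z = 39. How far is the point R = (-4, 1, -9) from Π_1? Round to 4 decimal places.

4.8170

n·R − d = (-3)·(-4) + (1)·(1) + (-7)·(-9) − 39 = 37; |n| = √59.
Distance = |37| / √59 = 37/√59 ≈ 4.8170.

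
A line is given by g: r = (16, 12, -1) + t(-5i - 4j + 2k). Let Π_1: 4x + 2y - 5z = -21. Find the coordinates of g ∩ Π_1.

(1, 0, 5)

Substitute r = (16, 12, -1) + t(-5, -4, 2) into the plane: 93 + (-38)t = -21, so t = 3.
Intersection: (16, 12, -1) + 3·(-5, -4, 2) = (1, 0, 5).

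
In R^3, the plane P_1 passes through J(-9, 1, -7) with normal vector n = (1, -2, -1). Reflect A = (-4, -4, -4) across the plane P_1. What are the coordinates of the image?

(-8, 4, 0)

P_1: n·r = n·J gives x - 2y - z = -4.
λ = (n·A − d)/|n|² = (8 − (-4))/6 = 2.
Reflection = A − 2λn = (-4, -4, -4) − 4·(1, -2, -1) = (-8, 4, 0).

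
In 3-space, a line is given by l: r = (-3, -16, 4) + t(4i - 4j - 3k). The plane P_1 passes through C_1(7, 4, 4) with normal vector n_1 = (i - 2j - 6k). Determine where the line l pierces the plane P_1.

(-7, -12, 7)

P_1: n_1·r = n_1·C_1 gives x - 2y - 6z = -25.
Substitute r = (-3, -16, 4) + t(4, -4, -3) into the plane: 5 + 30t = -25, so t = -1.
Intersection: (-3, -16, 4) + (-1)·(4, -4, -3) = (-7, -12, 7).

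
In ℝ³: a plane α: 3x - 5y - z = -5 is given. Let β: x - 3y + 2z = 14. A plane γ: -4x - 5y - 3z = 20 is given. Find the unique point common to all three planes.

(-5, -3, 5)

Solving the 3×3 linear system 3x - 5y - z = -5, x - 3y + 2z = 14, -4x - 5y - 3z = 20 (e.g. by elimination or Cramer's rule, determinant = 99) gives (-5, -3, 5).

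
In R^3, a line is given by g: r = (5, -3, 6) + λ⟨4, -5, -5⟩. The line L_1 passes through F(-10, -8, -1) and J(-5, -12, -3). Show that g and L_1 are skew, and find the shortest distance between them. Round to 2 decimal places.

A direction vector for L_1 is J − F = (5, -4, -2).
Common perpendicular direction n = (4, -5, -5) × (5, -4, -2) = (-10, -17, 9).
With w = (-10, -8, -1) − (5, -3, 6) = (-15, -5, -7), w · n = 172.
Since n ≠ 0 the lines are not parallel, and w · n = 172 ≠ 0 so they do not intersect; hence they are skew.
Distance = |w · n| / |n| = |172| / √470 ≈ 7.93.

7.93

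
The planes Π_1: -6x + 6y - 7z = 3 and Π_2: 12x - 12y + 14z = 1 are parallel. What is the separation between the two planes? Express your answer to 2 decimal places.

Rescale Π_2 by 1/(-2): -6x + 6y - 7z = -1/2. Then distance = |3 − (-1/2)| / √121 ≈ 0.32.

0.32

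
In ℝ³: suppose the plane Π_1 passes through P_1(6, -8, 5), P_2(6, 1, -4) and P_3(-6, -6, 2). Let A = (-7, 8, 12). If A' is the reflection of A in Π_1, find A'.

(-5, -16, -12)

P_1P_2 = (0, 9, -9), P_1P_3 = (-12, 2, -3); a normal to Π_1 is P_1P_2 × P_1P_3 = (-9, 108, 108).
Using P_1: Π_1 has equation -9x + 108y + 108z = -378.
λ = (n·A − d)/|n|² = (2223 − (-378))/23409 = 1/9.
Reflection = A − 2λn = (-7, 8, 12) − (2/9)·(-9, 108, 108) = (-5, -16, -12).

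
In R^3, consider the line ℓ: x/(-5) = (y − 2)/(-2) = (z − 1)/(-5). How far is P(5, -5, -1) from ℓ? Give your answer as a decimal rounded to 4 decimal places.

ℓ has direction (-5, -2, -5) through (0, 2, 1).
Taking (0, 2, 1) on ℓ with direction v = (-5, -2, -5): w = P − (0, 2, 1) = (5, -7, -2), and w × v = (31, 35, -45).
Distance = |w × v| / |v| = √4211 / √54 ≈ 8.8307.

8.8307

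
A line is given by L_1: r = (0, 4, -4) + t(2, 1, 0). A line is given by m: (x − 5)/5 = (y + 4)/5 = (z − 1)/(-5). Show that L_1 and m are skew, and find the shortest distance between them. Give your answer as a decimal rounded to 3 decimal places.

m has direction (5, 5, -5) through (5, -4, 1).
Common perpendicular direction n = (2, 1, 0) × (5, 5, -5) = (-5, 10, 5).
With w = (5, -4, 1) − (0, 4, -4) = (5, -8, 5), w · n = -80.
Since n ≠ 0 the lines are not parallel, and w · n = -80 ≠ 0 so they do not intersect; hence they are skew.
Distance = |w · n| / |n| = |-80| / √150 ≈ 6.532.

6.532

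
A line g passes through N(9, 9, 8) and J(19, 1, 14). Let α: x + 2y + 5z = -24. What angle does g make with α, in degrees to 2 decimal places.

A direction vector for g is J − N = (10, -8, 6).
sin θ = |n·v| / (|n||v|) = |24| / (√30 · √200) = 0.30984.
θ ≈ 18.05°.

18.05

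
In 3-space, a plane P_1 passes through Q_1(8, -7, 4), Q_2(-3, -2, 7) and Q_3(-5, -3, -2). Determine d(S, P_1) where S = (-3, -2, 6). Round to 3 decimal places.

0.183

Q_1Q_2 = (-11, 5, 3), Q_1Q_3 = (-13, 4, -6); a normal to P_1 is Q_1Q_2 × Q_1Q_3 = (-42, -105, 21).
Using Q_1: P_1 has equation -42x - 105y + 21z = 483.
n·S − d = (-42)·(-3) + (-105)·(-2) + (21)·(6) − 483 = -21; |n| = √13230.
Distance = |-21| / √13230 = 21/√13230 ≈ 0.183.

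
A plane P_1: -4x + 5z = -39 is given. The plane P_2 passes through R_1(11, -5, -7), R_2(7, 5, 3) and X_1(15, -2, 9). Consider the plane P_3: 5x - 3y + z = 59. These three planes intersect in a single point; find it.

(11, -1, 1)

R_1R_2 = (-4, 10, 10), R_1X_1 = (4, 3, 16); a normal to P_2 is R_1R_2 × R_1X_1 = (130, 104, -52).
Using R_1: P_2 has equation 130x + 104y - 52z = 1274.
Solving the 3×3 linear system -4x + 5z = -39, 130x + 104y - 52z = 1274, 5x - 3y + z = 59 (e.g. by elimination or Cramer's rule, determinant = -4342) gives (11, -1, 1).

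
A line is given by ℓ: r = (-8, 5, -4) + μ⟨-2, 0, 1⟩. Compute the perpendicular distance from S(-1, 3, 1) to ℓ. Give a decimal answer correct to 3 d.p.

Taking (-8, 5, -4) on ℓ with direction v = (-2, 0, 1): w = S − (-8, 5, -4) = (7, -2, 5), and w × v = (-2, -17, -4).
Distance = |w × v| / |v| = √309 / √5 ≈ 7.861.

7.861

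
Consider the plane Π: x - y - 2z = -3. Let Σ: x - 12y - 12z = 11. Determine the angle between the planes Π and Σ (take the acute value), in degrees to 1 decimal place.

27.3

cos θ = |n₁·n₂| / (|n₁||n₂|) = |37| / (√6 · √289).
θ = arccos(0.88854) ≈ 27.3°.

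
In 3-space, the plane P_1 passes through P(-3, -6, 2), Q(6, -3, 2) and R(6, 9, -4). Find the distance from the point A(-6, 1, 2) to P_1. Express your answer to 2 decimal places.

PQ = (9, 3, 0), PR = (9, 15, -6); a normal to P_1 is PQ × PR = (-18, 54, 108).
Using P: P_1 has equation -18x + 54y + 108z = -54.
n·A − d = (-18)·(-6) + (54)·(1) + (108)·(2) − (-54) = 432; |n| = √14904.
Distance = |432| / √14904 = 432/√14904 ≈ 3.54.

3.54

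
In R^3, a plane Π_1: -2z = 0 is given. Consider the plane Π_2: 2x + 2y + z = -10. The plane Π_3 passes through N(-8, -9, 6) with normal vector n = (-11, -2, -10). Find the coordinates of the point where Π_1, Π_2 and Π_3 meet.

(-4, -1, 0)

Π_3: n·r = n·N gives -11x - 2y - 10z = 46.
Solving the 3×3 linear system -2z = 0, 2x + 2y + z = -10, -11x - 2y - 10z = 46 (e.g. by elimination or Cramer's rule, determinant = -36) gives (-4, -1, 0).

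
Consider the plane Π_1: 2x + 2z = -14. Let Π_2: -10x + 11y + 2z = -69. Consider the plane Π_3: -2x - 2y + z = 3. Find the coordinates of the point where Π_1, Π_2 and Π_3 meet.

(0, -5, -7)

Solving the 3×3 linear system 2x + 2z = -14, -10x + 11y + 2z = -69, -2x - 2y + z = 3 (e.g. by elimination or Cramer's rule, determinant = 114) gives (0, -5, -7).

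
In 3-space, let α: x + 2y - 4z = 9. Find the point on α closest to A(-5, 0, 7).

(-3, 4, -1)

Foot = A − λn with λ = (n·A − d)/|n|² = (-33 − 9)/21 = -2.
Foot = (-5, 0, 7) − (-2)·(1, 2, -4) = (-3, 4, -1).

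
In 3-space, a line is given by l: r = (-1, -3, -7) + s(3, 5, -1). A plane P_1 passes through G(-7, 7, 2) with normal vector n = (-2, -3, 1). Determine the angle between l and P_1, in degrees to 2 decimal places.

83.65

P_1: n·r = n·G gives -2x - 3y + z = -5.
sin θ = |n·v| / (|n||v|) = |-22| / (√14 · √35) = 0.99386.
θ ≈ 83.65°.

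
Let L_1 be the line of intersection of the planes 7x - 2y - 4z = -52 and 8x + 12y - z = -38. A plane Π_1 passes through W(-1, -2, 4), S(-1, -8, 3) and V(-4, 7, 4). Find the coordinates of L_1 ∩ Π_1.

(-6, 1, 2)

Direction of L_1: (7, -2, -4) × (8, 12, -1) = (50, -25, 100).
A point on L_1: solving the two plane equations with x = -10 gives (-10, 3, -6).
WS = (0, -6, -1), WV = (-3, 9, 0); a normal to Π_1 is WS × WV = (9, 3, -18).
Using W: Π_1 has equation 9x + 3y - 18z = -87.
Substitute r = (-10, 3, -6) + t(50, -25, 100) into the plane: 27 + (-1425)t = -87, so t = 2/25.
Intersection: (-10, 3, -6) + (2/25)·(50, -25, 100) = (-6, 1, 2).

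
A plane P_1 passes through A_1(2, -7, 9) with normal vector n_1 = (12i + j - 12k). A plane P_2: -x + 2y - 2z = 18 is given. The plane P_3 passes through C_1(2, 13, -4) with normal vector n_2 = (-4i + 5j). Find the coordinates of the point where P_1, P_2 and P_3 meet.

(-8, 5, 0)

P_1: n_1·r = n_1·A_1 gives 12x + y - 12z = -91.
P_3: n_2·r = n_2·C_1 gives -4x + 5y = 57.
Solving the 3×3 linear system 12x + y - 12z = -91, -x + 2y - 2z = 18, -4x + 5y = 57 (e.g. by elimination or Cramer's rule, determinant = 92) gives (-8, 5, 0).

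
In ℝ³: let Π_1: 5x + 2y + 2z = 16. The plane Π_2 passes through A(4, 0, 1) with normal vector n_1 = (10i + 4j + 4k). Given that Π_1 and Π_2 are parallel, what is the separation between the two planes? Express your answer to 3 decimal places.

Π_2: n_1·r = n_1·A gives 10x + 4y + 4z = 44.
Rescale Π_2 by 1/2: 5x + 2y + 2z = 22. Then distance = |16 − 22| / √33 ≈ 1.044.

1.044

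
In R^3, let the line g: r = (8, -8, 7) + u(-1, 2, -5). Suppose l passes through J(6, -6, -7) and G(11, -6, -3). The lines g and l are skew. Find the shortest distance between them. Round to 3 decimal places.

3.334

A direction vector for l is G − J = (5, 0, 4).
Common perpendicular direction n = (-1, 2, -5) × (5, 0, 4) = (8, -21, -10).
With w = (6, -6, -7) − (8, -8, 7) = (-2, 2, -14), w · n = 82.
Distance = |w · n| / |n| = |82| / √605 ≈ 3.334.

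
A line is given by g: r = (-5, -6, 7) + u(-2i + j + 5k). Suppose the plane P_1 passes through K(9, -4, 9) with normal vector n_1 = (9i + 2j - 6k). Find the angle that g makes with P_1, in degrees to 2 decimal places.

49.77

P_1: n_1·r = n_1·K gives 9x + 2y - 6z = 19.
sin θ = |n·v| / (|n||v|) = |-46| / (√121 · √30) = 0.76349.
θ ≈ 49.77°.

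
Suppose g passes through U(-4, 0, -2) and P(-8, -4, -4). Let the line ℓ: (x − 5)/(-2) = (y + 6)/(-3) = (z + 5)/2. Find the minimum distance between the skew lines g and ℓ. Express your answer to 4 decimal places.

11.1300

A direction vector for g is P − U = (-4, -4, -2).
ℓ has direction (-2, -3, 2) through (5, -6, -5).
Common perpendicular direction n = (-4, -4, -2) × (-2, -3, 2) = (-14, 12, 4).
With w = (5, -6, -5) − (-4, 0, -2) = (9, -6, -3), w · n = -210.
Distance = |w · n| / |n| = |-210| / √356 ≈ 11.1300.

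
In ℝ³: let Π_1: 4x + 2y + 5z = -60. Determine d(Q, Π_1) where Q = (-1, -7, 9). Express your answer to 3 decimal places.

n·Q − d = (4)·(-1) + (2)·(-7) + (5)·(9) − (-60) = 87; |n| = √45.
Distance = |87| / √45 = 87/√45 ≈ 12.969.

12.969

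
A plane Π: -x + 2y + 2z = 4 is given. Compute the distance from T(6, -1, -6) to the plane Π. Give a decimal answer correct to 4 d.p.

n·T − d = (-1)·(6) + (2)·(-1) + (2)·(-6) − 4 = -24; |n| = √9.
Distance = |-24| / √9 = 24/√9 ≈ 8.0000.

8.0000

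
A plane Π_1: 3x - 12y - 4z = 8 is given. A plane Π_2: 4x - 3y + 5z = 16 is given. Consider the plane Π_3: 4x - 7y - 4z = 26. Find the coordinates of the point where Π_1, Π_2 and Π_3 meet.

(8, 2, -2)

Solving the 3×3 linear system 3x - 12y - 4z = 8, 4x - 3y + 5z = 16, 4x - 7y - 4z = 26 (e.g. by elimination or Cramer's rule, determinant = -227) gives (8, 2, -2).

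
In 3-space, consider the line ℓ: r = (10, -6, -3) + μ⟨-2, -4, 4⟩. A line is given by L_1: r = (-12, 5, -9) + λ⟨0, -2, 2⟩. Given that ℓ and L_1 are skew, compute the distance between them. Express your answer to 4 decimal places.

Common perpendicular direction n = (-2, -4, 4) × (0, -2, 2) = (0, 4, 4).
With w = (-12, 5, -9) − (10, -6, -3) = (-22, 11, -6), w · n = 20.
Distance = |w · n| / |n| = |20| / √32 ≈ 3.5355.

3.5355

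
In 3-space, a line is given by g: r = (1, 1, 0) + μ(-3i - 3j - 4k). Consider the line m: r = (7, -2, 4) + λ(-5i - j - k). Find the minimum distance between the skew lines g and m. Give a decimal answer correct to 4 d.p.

Common perpendicular direction n = (-3, -3, -4) × (-5, -1, -1) = (-1, 17, -12).
With w = (7, -2, 4) − (1, 1, 0) = (6, -3, 4), w · n = -105.
Distance = |w · n| / |n| = |-105| / √434 ≈ 5.0402.

5.0402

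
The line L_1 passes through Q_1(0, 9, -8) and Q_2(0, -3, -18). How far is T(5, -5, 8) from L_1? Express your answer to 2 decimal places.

21.83

A direction vector for L_1 is Q_2 − Q_1 = (0, -12, -10).
Taking (0, 9, -8) on L_1 with direction v = (0, -12, -10): w = T − (0, 9, -8) = (5, -14, 16), and w × v = (332, 50, -60).
Distance = |w × v| / |v| = √116324 / √244 ≈ 21.83.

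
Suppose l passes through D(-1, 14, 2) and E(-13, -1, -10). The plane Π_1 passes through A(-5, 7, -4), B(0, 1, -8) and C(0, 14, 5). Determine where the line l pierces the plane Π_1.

(-5, 9, -2)

A direction vector for l is E − D = (-12, -15, -12).
AB = (5, -6, -4), AC = (5, 7, 9); a normal to Π_1 is AB × AC = (-26, -65, 65).
Using A: Π_1 has equation -26x - 65y + 65z = -585.
Substitute r = (-1, 14, 2) + t(-12, -15, -12) into the plane: -754 + 507t = -585, so t = 1/3.
Intersection: (-1, 14, 2) + (1/3)·(-12, -15, -12) = (-5, 9, -2).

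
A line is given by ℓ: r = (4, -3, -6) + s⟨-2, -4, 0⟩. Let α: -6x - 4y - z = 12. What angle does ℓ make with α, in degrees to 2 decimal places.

sin θ = |n·v| / (|n||v|) = |28| / (√53 · √20) = 0.86001.
θ ≈ 59.32°.

59.32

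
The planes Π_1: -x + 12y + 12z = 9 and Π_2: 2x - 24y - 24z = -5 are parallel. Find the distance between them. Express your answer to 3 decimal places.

0.382

Rescale Π_2 by 1/(-2): -x + 12y + 12z = 5/2. Then distance = |9 − (5/2)| / √289 ≈ 0.382.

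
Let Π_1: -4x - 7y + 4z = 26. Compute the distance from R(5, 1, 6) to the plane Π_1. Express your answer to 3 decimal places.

3.222

n·R − d = (-4)·(5) + (-7)·(1) + (4)·(6) − 26 = -29; |n| = √81.
Distance = |-29| / √81 = 29/√81 ≈ 3.222.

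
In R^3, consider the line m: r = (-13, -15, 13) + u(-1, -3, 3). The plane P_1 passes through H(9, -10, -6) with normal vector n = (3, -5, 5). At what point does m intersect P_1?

P_1: n·r = n·H gives 3x - 5y + 5z = 47.
Substitute r = (-13, -15, 13) + t(-1, -3, 3) into the plane: 101 + 27t = 47, so t = -2.
Intersection: (-13, -15, 13) + (-2)·(-1, -3, 3) = (-11, -9, 7).

(-11, -9, 7)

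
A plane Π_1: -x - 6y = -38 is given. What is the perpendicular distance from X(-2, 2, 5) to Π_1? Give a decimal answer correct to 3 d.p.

n·X − d = (-1)·(-2) + (-6)·(2) + (0)·(5) − (-38) = 28; |n| = √37.
Distance = |28| / √37 = 28/√37 ≈ 4.603.

4.603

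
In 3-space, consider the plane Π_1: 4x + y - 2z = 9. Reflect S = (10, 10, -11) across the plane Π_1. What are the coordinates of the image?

λ = (n·S − d)/|n|² = (72 − 9)/21 = 3.
Reflection = S − 2λn = (10, 10, -11) − 6·(4, 1, -2) = (-14, 4, 1).

(-14, 4, 1)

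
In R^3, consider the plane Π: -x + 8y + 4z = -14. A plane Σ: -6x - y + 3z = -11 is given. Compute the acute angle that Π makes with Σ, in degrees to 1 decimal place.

cos θ = |n₁·n₂| / (|n₁||n₂|) = |10| / (√81 · √46).
θ = arccos(0.16382) ≈ 80.6°.

80.6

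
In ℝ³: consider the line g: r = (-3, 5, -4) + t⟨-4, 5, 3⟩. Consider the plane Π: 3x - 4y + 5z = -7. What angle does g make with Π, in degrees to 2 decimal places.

19.88

sin θ = |n·v| / (|n||v|) = |-17| / (√50 · √50) = 0.34000.
θ ≈ 19.88°.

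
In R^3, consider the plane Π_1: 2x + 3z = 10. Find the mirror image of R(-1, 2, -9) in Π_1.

λ = (n·R − d)/|n|² = (-29 − 10)/13 = -3.
Reflection = R − 2λn = (-1, 2, -9) − (-6)·(2, 0, 3) = (11, 2, 9).

(11, 2, 9)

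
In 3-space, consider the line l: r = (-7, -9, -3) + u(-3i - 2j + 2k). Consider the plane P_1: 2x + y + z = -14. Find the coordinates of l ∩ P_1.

Substitute r = (-7, -9, -3) + t(-3, -2, 2) into the plane: -26 + (-6)t = -14, so t = -2.
Intersection: (-7, -9, -3) + (-2)·(-3, -2, 2) = (-1, -5, -7).

(-1, -5, -7)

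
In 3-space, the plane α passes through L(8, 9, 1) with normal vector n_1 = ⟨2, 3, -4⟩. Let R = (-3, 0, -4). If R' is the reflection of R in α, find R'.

(1, 6, -12)

α: n_1·r = n_1·L gives 2x + 3y - 4z = 39.
λ = (n·R − d)/|n|² = (10 − 39)/29 = -1.
Reflection = R − 2λn = (-3, 0, -4) − (-2)·(2, 3, -4) = (1, 6, -12).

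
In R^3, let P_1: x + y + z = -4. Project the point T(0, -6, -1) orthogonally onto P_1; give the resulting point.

Foot = T − λn with λ = (n·T − d)/|n|² = (-7 − (-4))/3 = -1.
Foot = (0, -6, -1) − (-1)·(1, 1, 1) = (1, -5, 0).

(1, -5, 0)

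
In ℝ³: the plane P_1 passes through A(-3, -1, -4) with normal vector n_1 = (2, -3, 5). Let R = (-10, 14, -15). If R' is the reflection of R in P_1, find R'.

P_1: n_1·r = n_1·A gives 2x - 3y + 5z = -23.
λ = (n·R − d)/|n|² = (-137 − (-23))/38 = -3.
Reflection = R − 2λn = (-10, 14, -15) − (-6)·(2, -3, 5) = (2, -4, 15).

(2, -4, 15)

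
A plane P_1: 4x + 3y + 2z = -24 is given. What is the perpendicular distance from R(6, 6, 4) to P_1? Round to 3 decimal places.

13.741

n·R − d = (4)·(6) + (3)·(6) + (2)·(4) − (-24) = 74; |n| = √29.
Distance = |74| / √29 = 74/√29 ≈ 13.741.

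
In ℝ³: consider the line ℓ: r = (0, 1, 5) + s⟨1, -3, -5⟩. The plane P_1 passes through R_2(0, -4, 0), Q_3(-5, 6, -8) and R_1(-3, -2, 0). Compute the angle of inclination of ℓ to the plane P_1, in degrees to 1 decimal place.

R_2Q_3 = (-5, 10, -8), R_2R_1 = (-3, 2, 0); a normal to P_1 is R_2Q_3 × R_2R_1 = (16, 24, 20).
Using R_2: P_1 has equation 16x + 24y + 20z = -96.
sin θ = |n·v| / (|n||v|) = |-156| / (√1232 · √35) = 0.75125.
θ ≈ 48.7°.

48.7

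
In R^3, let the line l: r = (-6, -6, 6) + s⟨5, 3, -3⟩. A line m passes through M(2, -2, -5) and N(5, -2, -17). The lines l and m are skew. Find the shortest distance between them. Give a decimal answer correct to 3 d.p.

A direction vector for m is N − M = (3, 0, -12).
Common perpendicular direction n = (5, 3, -3) × (3, 0, -12) = (-36, 51, -9).
With w = (2, -2, -5) − (-6, -6, 6) = (8, 4, -11), w · n = 15.
Distance = |w · n| / |n| = |15| / √3978 ≈ 0.238.

0.238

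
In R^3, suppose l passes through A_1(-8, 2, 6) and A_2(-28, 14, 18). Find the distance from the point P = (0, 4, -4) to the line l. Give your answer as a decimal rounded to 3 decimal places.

A direction vector for l is A_2 − A_1 = (-20, 12, 12).
Taking (-8, 2, 6) on l with direction v = (-20, 12, 12): w = P − (-8, 2, 6) = (8, 2, -10), and w × v = (144, 104, 136).
Distance = |w × v| / |v| = √50048 / √688 ≈ 8.529.

8.529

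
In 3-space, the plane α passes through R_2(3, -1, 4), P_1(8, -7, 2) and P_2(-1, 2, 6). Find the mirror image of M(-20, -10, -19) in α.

R_2P_1 = (5, -6, -2), R_2P_2 = (-4, 3, 2); a normal to α is R_2P_1 × R_2P_2 = (-6, -2, -9).
Using R_2: α has equation -6x - 2y - 9z = -52.
λ = (n·M − d)/|n|² = (311 − (-52))/121 = 3.
Reflection = M − 2λn = (-20, -10, -19) − 6·(-6, -2, -9) = (16, 2, 35).

(16, 2, 35)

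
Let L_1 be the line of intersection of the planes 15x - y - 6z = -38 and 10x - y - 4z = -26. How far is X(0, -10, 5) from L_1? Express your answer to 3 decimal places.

12.006

Direction of L_1: (15, -1, -6) × (10, -1, -4) = (-2, 0, -5).
A point on L_1: solving the two plane equations with x = -4 gives (-4, 2, -4).
Taking (-4, 2, -4) on L_1 with direction v = (-2, 0, -5): w = X − (-4, 2, -4) = (4, -12, 9), and w × v = (60, 2, -24).
Distance = |w × v| / |v| = √4180 / √29 ≈ 12.006.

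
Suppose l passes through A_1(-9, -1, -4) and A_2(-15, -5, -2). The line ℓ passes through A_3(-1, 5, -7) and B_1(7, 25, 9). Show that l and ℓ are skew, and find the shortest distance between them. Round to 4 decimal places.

0.5897

A direction vector for l is A_2 − A_1 = (-6, -4, 2).
A direction vector for ℓ is B_1 − A_3 = (8, 20, 16).
Common perpendicular direction n = (-6, -4, 2) × (8, 20, 16) = (-104, 112, -88).
With w = (-1, 5, -7) − (-9, -1, -4) = (8, 6, -3), w · n = 104.
Since n ≠ 0 the lines are not parallel, and w · n = 104 ≠ 0 so they do not intersect; hence they are skew.
Distance = |w · n| / |n| = |104| / √31104 ≈ 0.5897.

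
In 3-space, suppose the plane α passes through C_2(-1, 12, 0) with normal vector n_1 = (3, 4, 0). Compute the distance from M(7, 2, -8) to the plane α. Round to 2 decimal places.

3.20

α: n_1·r = n_1·C_2 gives 3x + 4y = 45.
n·M − d = (3)·(7) + (4)·(2) + (0)·(-8) − 45 = -16; |n| = √25.
Distance = |-16| / √25 = 16/√25 ≈ 3.20.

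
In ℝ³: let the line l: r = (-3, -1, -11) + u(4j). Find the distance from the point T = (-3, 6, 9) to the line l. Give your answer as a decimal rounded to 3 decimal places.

20.000

Taking (-3, -1, -11) on l with direction v = (0, 4, 0): w = T − (-3, -1, -11) = (0, 7, 20), and w × v = (-80, 0, 0).
Distance = |w × v| / |v| = √6400 / √16 ≈ 20.000.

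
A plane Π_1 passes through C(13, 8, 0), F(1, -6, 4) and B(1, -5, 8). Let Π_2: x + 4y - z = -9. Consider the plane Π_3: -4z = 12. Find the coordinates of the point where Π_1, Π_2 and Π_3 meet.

CF = (-12, -14, 4), CB = (-12, -13, 8); a normal to Π_1 is CF × CB = (-60, 48, -12).
Using C: Π_1 has equation -60x + 48y - 12z = -396.
Solving the 3×3 linear system -60x + 48y - 12z = -396, x + 4y - z = -9, -4z = 12 (e.g. by elimination or Cramer's rule, determinant = 1152) gives (4, -4, -3).

(4, -4, -3)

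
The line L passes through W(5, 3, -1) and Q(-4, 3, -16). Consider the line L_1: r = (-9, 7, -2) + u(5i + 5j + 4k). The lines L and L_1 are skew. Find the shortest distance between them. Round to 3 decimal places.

12.123

A direction vector for L is Q − W = (-9, 0, -15).
Common perpendicular direction n = (-9, 0, -15) × (5, 5, 4) = (75, -39, -45).
With w = (-9, 7, -2) − (5, 3, -1) = (-14, 4, -1), w · n = -1161.
Distance = |w · n| / |n| = |-1161| / √9171 ≈ 12.123.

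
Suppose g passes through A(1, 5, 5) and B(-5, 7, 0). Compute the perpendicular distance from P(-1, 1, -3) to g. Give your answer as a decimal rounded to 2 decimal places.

7.36

A direction vector for g is B − A = (-6, 2, -5).
Taking (1, 5, 5) on g with direction v = (-6, 2, -5): w = P − (1, 5, 5) = (-2, -4, -8), and w × v = (36, 38, -28).
Distance = |w × v| / |v| = √3524 / √65 ≈ 7.36.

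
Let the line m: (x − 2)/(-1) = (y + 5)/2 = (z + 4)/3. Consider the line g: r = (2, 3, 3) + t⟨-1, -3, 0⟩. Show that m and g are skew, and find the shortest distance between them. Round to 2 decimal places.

m has direction (-1, 2, 3) through (2, -5, -4).
Common perpendicular direction n = (-1, 2, 3) × (-1, -3, 0) = (9, -3, 5).
With w = (2, 3, 3) − (2, -5, -4) = (0, 8, 7), w · n = 11.
Since n ≠ 0 the lines are not parallel, and w · n = 11 ≠ 0 so they do not intersect; hence they are skew.
Distance = |w · n| / |n| = |11| / √115 ≈ 1.03.

1.03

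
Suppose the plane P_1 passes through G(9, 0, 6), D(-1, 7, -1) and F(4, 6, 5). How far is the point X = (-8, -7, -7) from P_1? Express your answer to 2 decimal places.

8.94

GD = (-10, 7, -7), GF = (-5, 6, -1); a normal to P_1 is GD × GF = (35, 25, -25).
Using G: P_1 has equation 35x + 25y - 25z = 165.
n·X − d = (35)·(-8) + (25)·(-7) + (-25)·(-7) − 165 = -445; |n| = √2475.
Distance = |-445| / √2475 = 445/√2475 ≈ 8.94.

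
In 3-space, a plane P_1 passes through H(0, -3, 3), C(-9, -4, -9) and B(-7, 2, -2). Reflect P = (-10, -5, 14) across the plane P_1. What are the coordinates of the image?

(10, 7, -2)

HC = (-9, -1, -12), HB = (-7, 5, -5); a normal to P_1 is HC × HB = (65, 39, -52).
Using H: P_1 has equation 65x + 39y - 52z = -273.
λ = (n·P − d)/|n|² = (-1573 − (-273))/8450 = -2/13.
Reflection = P − 2λn = (-10, -5, 14) − (-4/13)·(65, 39, -52) = (10, 7, -2).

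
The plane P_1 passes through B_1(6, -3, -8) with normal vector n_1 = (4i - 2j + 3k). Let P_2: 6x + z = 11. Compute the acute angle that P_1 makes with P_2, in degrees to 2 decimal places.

P_1: n_1·r = n_1·B_1 gives 4x - 2y + 3z = 6.
cos θ = |n₁·n₂| / (|n₁||n₂|) = |27| / (√29 · √37).
θ = arccos(0.82426) ≈ 34.49°.

34.49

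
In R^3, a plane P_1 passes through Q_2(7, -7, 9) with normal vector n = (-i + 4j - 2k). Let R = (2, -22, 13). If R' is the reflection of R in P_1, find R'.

P_1: n·r = n·Q_2 gives -x + 4y - 2z = -53.
λ = (n·R − d)/|n|² = (-116 − (-53))/21 = -3.
Reflection = R − 2λn = (2, -22, 13) − (-6)·(-1, 4, -2) = (-4, 2, 1).

(-4, 2, 1)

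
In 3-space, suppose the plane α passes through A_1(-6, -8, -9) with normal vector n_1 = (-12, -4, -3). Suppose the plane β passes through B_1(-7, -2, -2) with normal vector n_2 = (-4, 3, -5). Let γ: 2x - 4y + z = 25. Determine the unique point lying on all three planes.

α: n_1·r = n_1·A_1 gives -12x - 4y - 3z = 131.
β: n_2·r = n_2·B_1 gives -4x + 3y - 5z = 32.
Solving the 3×3 linear system -12x - 4y - 3z = 131, -4x + 3y - 5z = 32, 2x - 4y + z = 25 (e.g. by elimination or Cramer's rule, determinant = 198) gives (-5, -11, -9).

(-5, -11, -9)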